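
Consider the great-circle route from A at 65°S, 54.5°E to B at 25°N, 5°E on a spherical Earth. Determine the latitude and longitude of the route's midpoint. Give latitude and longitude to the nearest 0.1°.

≈ 21.6°S, 20.2°E

Write both endpoints as unit vectors p₁, p₂ with components (cos φ cos λ, cos φ sin λ, sin φ).
The central angle between the endpoints is δ = arccos(p₁·p₂) ≈ 1.705 rad (97.7°).
Interpolate at f = 1/2 with slerp weights a = sin((1−f)δ)/sin δ ≈ 0.760, b = sin(fδ)/sin δ ≈ 0.760.
p = a·p₁ + b·p₂ ≈ (0.873, 0.322, -0.368); φ = arcsin(p_z) ≈ -21.57°, λ = atan2(p_y, p_x) ≈ 20.22°.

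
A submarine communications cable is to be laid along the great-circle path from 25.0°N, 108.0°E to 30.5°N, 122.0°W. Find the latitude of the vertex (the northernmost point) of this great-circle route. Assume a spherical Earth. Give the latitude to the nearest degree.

The great circle lies in the plane with unit normal n̂ = (p₁ × p₂)/|p₁ × p₂|.
Here n̂_z ≈ +0.625; the vertex latitude is φ_max = arccos|n̂_z| ≈ 51.3°.
Check via Clairaut: cos φ_max = |cos φ₁| · sin C = cos(25.0°)·sin(43.6°) ≈ 0.625, again giving ≈ 51.3°.

≈ 51°N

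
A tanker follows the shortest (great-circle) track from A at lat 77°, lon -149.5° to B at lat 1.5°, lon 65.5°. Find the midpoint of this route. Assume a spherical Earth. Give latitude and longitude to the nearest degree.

The haversine formula gives a central angle δ ≈ 1.730 rad (99.1°) between the endpoints.
Interpolate at f = 1/2 with slerp weights a = sin((1−f)δ)/sin δ ≈ 0.771, b = sin(fδ)/sin δ ≈ 0.771.
p = a·p₁ + b·p₂ ≈ (0.170, 0.613, 0.771); φ = arcsin(p_z) ≈ 50.47°, λ = atan2(p_y, p_x) ≈ 74.49°.

≈ lat 50°, lon 74°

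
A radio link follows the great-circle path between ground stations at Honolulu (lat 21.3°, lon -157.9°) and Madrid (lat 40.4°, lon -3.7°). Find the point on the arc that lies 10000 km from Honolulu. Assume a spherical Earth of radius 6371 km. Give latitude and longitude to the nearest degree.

The haversine formula gives a central angle δ ≈ 1.986 rad (113.8°) between the endpoints. The total great-circle distance is δ·R ≈ 1.986 × 6371 ≈ 12653 km, so the target fraction is f = 10000/12653 ≈ 0.790.
Interpolate at f ≈ 0.790 with slerp weights a = sin((1−f)δ)/sin δ ≈ 0.442, b = sin(fδ)/sin δ ≈ 1.093.
p = a·p₁ + b·p₂ ≈ (0.449, -0.209, 0.869); φ = arcsin(p_z) ≈ 60.33°, λ = atan2(p_y, p_x) ≈ -24.92°.

≈ lat 60°, lon -25°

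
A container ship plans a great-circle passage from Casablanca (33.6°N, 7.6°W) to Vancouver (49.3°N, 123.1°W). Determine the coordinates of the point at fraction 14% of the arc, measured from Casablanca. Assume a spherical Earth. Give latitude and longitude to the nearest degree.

Convert each endpoint to a unit vector on the sphere (x = cos φ cos λ, y = cos φ sin λ, z = sin φ).
The central angle between the endpoints is δ = arccos(p₁·p₂) ≈ 1.384 rad (79.3°).
Interpolate at f = 0.14 with slerp weights a = sin((1−f)δ)/sin δ ≈ 0.945, b = sin(fδ)/sin δ ≈ 0.196.
p = a·p₁ + b·p₂ ≈ (0.710, -0.211, 0.671); φ = arcsin(p_z) ≈ 42.18°, λ = atan2(p_y, p_x) ≈ -16.55°.

≈ 42°N, 17°W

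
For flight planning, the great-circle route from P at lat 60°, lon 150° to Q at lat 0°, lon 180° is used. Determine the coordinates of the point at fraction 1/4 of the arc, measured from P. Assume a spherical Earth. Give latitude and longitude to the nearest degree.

≈ lat 46°, lon 163°

From cos δ = sin φ₁ sin φ₂ + cos φ₁ cos φ₂ cos Δλ, the central angle is δ ≈ 1.123 rad (64.3°).
Interpolate at f = 1/4 with slerp weights a = sin((1−f)δ)/sin δ ≈ 0.828, b = sin(fδ)/sin δ ≈ 0.307.
p = a·p₁ + b·p₂ ≈ (-0.666, 0.207, 0.717); φ = arcsin(p_z) ≈ 45.80°, λ = atan2(p_y, p_x) ≈ 162.73°.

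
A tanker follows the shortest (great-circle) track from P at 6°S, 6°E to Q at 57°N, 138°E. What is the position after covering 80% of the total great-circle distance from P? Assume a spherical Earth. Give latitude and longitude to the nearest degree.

≈ 63°N, 92°E

Write both endpoints as unit vectors p₁, p₂ with components (cos φ cos λ, cos φ sin λ, sin φ).
The central angle between the endpoints is δ = arccos(p₁·p₂) ≈ 2.038 rad (116.8°).
Interpolate at f = 0.80 with slerp weights a = sin((1−f)δ)/sin δ ≈ 0.444, b = sin(fδ)/sin δ ≈ 1.118.
p = a·p₁ + b·p₂ ≈ (-0.013, 0.454, 0.891); φ = arcsin(p_z) ≈ 63.02°, λ = atan2(p_y, p_x) ≈ 91.70°.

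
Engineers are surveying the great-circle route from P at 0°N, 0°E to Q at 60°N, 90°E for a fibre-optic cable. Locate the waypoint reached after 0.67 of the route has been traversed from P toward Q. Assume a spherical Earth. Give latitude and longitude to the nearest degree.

≈ 49°N, 41°E

From cos δ = sin φ₁ sin φ₂ + cos φ₁ cos φ₂ cos Δλ, the central angle is δ ≈ 1.571 rad (90.0°).
Interpolate at f = 0.67 with slerp weights a = sin((1−f)δ)/sin δ ≈ 0.495, b = sin(fδ)/sin δ ≈ 0.869.
p = a·p₁ + b·p₂ ≈ (0.495, 0.434, 0.752); φ = arcsin(p_z) ≈ 48.79°, λ = atan2(p_y, p_x) ≈ 41.24°.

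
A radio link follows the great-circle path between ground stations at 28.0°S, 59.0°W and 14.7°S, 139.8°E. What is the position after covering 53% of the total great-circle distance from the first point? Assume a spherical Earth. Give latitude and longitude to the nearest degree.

≈ 65°S, 164°W

Convert each endpoint to a unit vector on the sphere (x = cos φ cos λ, y = cos φ sin λ, z = sin φ).
The central angle between the endpoints is δ = arccos(p₁·p₂) ≈ 2.331 rad (133.6°).
Interpolate at f = 0.53 with slerp weights a = sin((1−f)δ)/sin δ ≈ 1.228, b = sin(fδ)/sin δ ≈ 1.304.
p = a·p₁ + b·p₂ ≈ (-0.405, -0.115, -0.907); φ = arcsin(p_z) ≈ -65.11°, λ = atan2(p_y, p_x) ≈ -164.12°.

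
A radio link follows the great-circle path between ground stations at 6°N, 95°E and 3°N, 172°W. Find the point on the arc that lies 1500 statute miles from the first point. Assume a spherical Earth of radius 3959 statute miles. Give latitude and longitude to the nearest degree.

≈ 7°N, 117°E

The haversine formula gives a central angle δ ≈ 1.617 rad (92.7°) between the endpoints. The total great-circle distance is δ·R ≈ 1.617 × 3959 ≈ 6403 mi, so the target fraction is f = 1500/6403 ≈ 0.234.
Interpolate at f ≈ 0.234 with slerp weights a = sin((1−f)δ)/sin δ ≈ 0.946, b = sin(fδ)/sin δ ≈ 0.370.
p = a·p₁ + b·p₂ ≈ (-0.448, 0.886, 0.118); φ = arcsin(p_z) ≈ 6.79°, λ = atan2(p_y, p_x) ≈ 116.83°.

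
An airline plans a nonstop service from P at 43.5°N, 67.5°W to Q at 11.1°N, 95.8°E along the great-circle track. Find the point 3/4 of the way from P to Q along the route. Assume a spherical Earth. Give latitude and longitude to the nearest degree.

≈ 41°N, 86°E

Convert each endpoint to a unit vector on the sphere (x = cos φ cos λ, y = cos φ sin λ, z = sin φ).
The central angle between the endpoints is δ = arccos(p₁·p₂) ≈ 2.152 rad (123.3°).
Interpolate at f = 3/4 with slerp weights a = sin((1−f)δ)/sin δ ≈ 0.613, b = sin(fδ)/sin δ ≈ 1.196.
p = a·p₁ + b·p₂ ≈ (0.052, 0.756, 0.652); φ = arcsin(p_z) ≈ 40.72°, λ = atan2(p_y, p_x) ≈ 86.09°.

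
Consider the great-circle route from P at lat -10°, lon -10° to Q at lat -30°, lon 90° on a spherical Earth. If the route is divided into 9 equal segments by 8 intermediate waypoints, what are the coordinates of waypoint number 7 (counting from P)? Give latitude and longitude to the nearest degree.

≈ lat -33°, lon 66°

Convert each endpoint to a unit vector on the sphere (x = cos φ cos λ, y = cos φ sin λ, z = sin φ).
The central angle between the endpoints is δ = arccos(p₁·p₂) ≈ 1.632 rad (93.5°).
Interpolate at f = 7/9 with slerp weights a = sin((1−f)δ)/sin δ ≈ 0.355, b = sin(fδ)/sin δ ≈ 0.957.
p = a·p₁ + b·p₂ ≈ (0.345, 0.768, -0.540); φ = arcsin(p_z) ≈ -32.69°, λ = atan2(p_y, p_x) ≈ 65.82°.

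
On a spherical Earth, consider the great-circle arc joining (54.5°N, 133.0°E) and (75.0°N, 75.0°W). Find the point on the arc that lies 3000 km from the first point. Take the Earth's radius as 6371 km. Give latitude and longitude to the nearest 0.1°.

≈ (80.2°N, 158.5°E)

Write both endpoints as unit vectors p₁, p₂ with components (cos φ cos λ, cos φ sin λ, sin φ).
The central angle between the endpoints is δ = arccos(p₁·p₂) ≈ 0.858 rad (49.2°). The total great-circle distance is δ·R ≈ 0.858 × 6371 ≈ 5469 km, so the target fraction is f = 3000/5469 ≈ 0.549.
Interpolate at f ≈ 0.549 with slerp weights a = sin((1−f)δ)/sin δ ≈ 0.499, b = sin(fδ)/sin δ ≈ 0.599.
p = a·p₁ + b·p₂ ≈ (-0.158, 0.062, 0.986); φ = arcsin(p_z) ≈ 80.25°, λ = atan2(p_y, p_x) ≈ 158.47°.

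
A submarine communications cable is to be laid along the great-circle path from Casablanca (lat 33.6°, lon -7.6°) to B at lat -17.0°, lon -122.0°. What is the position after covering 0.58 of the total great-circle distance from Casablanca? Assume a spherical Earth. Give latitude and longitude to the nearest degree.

Write both endpoints as unit vectors p₁, p₂ with components (cos φ cos λ, cos φ sin λ, sin φ).
The central angle between the endpoints is δ = arccos(p₁·p₂) ≈ 2.084 rad (119.4°).
Interpolate at f = 0.58 with slerp weights a = sin((1−f)δ)/sin δ ≈ 0.881, b = sin(fδ)/sin δ ≈ 1.073.
p = a·p₁ + b·p₂ ≈ (0.184, -0.968, 0.174); φ = arcsin(p_z) ≈ 10.01°, λ = atan2(p_y, p_x) ≈ -79.26°.

≈ lat 10°, lon -79°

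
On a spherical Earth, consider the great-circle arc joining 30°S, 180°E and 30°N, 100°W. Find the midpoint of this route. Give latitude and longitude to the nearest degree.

Convert each endpoint to a unit vector on the sphere (x = cos φ cos λ, y = cos φ sin λ, z = sin φ).
The central angle between the endpoints is δ = arccos(p₁·p₂) ≈ 1.691 rad (96.9°).
Interpolate at f = 1/2 with slerp weights a = sin((1−f)δ)/sin δ ≈ 0.754, b = sin(fδ)/sin δ ≈ 0.754.
p = a·p₁ + b·p₂ ≈ (-0.766, -0.643, 0.000); φ = arcsin(p_z) ≈ 0.00°, λ = atan2(p_y, p_x) ≈ -140.00°.

≈ 0°N, 140°W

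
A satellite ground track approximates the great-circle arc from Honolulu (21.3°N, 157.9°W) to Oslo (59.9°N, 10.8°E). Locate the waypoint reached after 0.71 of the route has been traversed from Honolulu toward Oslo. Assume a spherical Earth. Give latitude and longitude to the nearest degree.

≈ 85°N, 58°W

The haversine formula gives a central angle δ ≈ 1.715 rad (98.3°) between the endpoints.
Interpolate at f = 0.71 with slerp weights a = sin((1−f)δ)/sin δ ≈ 0.482, b = sin(fδ)/sin δ ≈ 0.948.
p = a·p₁ + b·p₂ ≈ (0.051, -0.080, 0.996); φ = arcsin(p_z) ≈ 84.56°, λ = atan2(p_y, p_x) ≈ -57.51°.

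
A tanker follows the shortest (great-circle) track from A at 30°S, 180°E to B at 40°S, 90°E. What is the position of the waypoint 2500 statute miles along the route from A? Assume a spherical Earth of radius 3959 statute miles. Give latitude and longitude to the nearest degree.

≈ 45°S, 138°E

Convert each endpoint to a unit vector on the sphere (x = cos φ cos λ, y = cos φ sin λ, z = sin φ).
The central angle between the endpoints is δ = arccos(p₁·p₂) ≈ 1.244 rad (71.3°). The total great-circle distance is δ·R ≈ 1.244 × 3959 ≈ 4923 mi, so the target fraction is f = 2500/4923 ≈ 0.508.
Interpolate at f ≈ 0.508 with slerp weights a = sin((1−f)δ)/sin δ ≈ 0.607, b = sin(fδ)/sin δ ≈ 0.623.
p = a·p₁ + b·p₂ ≈ (-0.526, 0.478, -0.704); φ = arcsin(p_z) ≈ -44.76°, λ = atan2(p_y, p_x) ≈ 137.74°.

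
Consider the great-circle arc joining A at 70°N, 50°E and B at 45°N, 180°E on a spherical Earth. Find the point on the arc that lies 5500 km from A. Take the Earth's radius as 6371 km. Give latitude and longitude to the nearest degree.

≈ 54°N, 175°E

Convert each endpoint to a unit vector on the sphere (x = cos φ cos λ, y = cos φ sin λ, z = sin φ).
The central angle between the endpoints is δ = arccos(p₁·p₂) ≈ 1.037 rad (59.4°). The total great-circle distance is δ·R ≈ 1.037 × 6371 ≈ 6605 km, so the target fraction is f = 5500/6605 ≈ 0.833.
Interpolate at f ≈ 0.833 with slerp weights a = sin((1−f)δ)/sin δ ≈ 0.201, b = sin(fδ)/sin δ ≈ 0.883.
p = a·p₁ + b·p₂ ≈ (-0.580, 0.053, 0.813); φ = arcsin(p_z) ≈ 54.37°, λ = atan2(p_y, p_x) ≈ 174.83°.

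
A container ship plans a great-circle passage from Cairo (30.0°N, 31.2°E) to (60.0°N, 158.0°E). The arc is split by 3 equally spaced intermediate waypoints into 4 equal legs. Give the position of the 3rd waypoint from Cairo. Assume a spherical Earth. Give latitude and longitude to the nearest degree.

From cos δ = sin φ₁ sin φ₂ + cos φ₁ cos φ₂ cos Δλ, the central angle is δ ≈ 1.396 rad (80.0°).
Interpolate at f = 3/4 with slerp weights a = sin((1−f)δ)/sin δ ≈ 0.347, b = sin(fδ)/sin δ ≈ 0.879.
p = a·p₁ + b·p₂ ≈ (-0.150, 0.321, 0.935); φ = arcsin(p_z) ≈ 69.26°, λ = atan2(p_y, p_x) ≈ 115.14°.

≈ (69°N, 115°E)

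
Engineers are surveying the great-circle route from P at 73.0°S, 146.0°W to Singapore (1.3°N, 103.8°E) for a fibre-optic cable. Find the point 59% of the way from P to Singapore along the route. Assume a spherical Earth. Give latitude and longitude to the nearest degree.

Write both endpoints as unit vectors p₁, p₂ with components (cos φ cos λ, cos φ sin λ, sin φ).
The central angle between the endpoints is δ = arccos(p₁·p₂) ≈ 1.694 rad (97.0°).
Interpolate at f = 0.59 with slerp weights a = sin((1−f)δ)/sin δ ≈ 0.645, b = sin(fδ)/sin δ ≈ 0.847.
p = a·p₁ + b·p₂ ≈ (-0.358, 0.717, -0.597); φ = arcsin(p_z) ≈ -36.68°, λ = atan2(p_y, p_x) ≈ 116.55°.

≈ 37°S, 117°E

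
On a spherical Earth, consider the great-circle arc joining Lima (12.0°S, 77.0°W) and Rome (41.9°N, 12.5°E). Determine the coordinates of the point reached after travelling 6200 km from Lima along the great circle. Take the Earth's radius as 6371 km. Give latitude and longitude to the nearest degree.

≈ 25°N, 34°W

Convert each endpoint to a unit vector on the sphere (x = cos φ cos λ, y = cos φ sin λ, z = sin φ).
The central angle between the endpoints is δ = arccos(p₁·p₂) ≈ 1.704 rad (97.6°). The total great-circle distance is δ·R ≈ 1.704 × 6371 ≈ 10854 km, so the target fraction is f = 6200/10854 ≈ 0.571.
Interpolate at f ≈ 0.571 with slerp weights a = sin((1−f)δ)/sin δ ≈ 0.673, b = sin(fδ)/sin δ ≈ 0.834.
p = a·p₁ + b·p₂ ≈ (0.754, -0.507, 0.417); φ = arcsin(p_z) ≈ 24.65°, λ = atan2(p_y, p_x) ≈ -33.92°.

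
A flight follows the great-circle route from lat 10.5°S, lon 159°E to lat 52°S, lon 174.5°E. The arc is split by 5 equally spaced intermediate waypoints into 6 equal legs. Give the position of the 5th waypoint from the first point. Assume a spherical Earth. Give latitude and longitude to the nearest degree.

Write both endpoints as unit vectors p₁, p₂ with components (cos φ cos λ, cos φ sin λ, sin φ).
The central angle between the endpoints is δ = arccos(p₁·p₂) ≈ 0.757 rad (43.4°).
Interpolate at f = 5/6 with slerp weights a = sin((1−f)δ)/sin δ ≈ 0.183, b = sin(fδ)/sin δ ≈ 0.859.
p = a·p₁ + b·p₂ ≈ (-0.695, 0.115, -0.710); φ = arcsin(p_z) ≈ -45.25°, λ = atan2(p_y, p_x) ≈ 170.58°.

≈ lat 45°S, lon 171°E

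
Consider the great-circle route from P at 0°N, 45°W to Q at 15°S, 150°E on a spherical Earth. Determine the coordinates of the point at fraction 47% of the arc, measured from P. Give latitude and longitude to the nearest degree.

The haversine formula gives a central angle δ ≈ 2.773 rad (158.9°) between the endpoints.
Interpolate at f = 0.47 with slerp weights a = sin((1−f)δ)/sin δ ≈ 2.765, b = sin(fδ)/sin δ ≈ 2.680.
p = a·p₁ + b·p₂ ≈ (-0.287, -0.661, -0.694); φ = arcsin(p_z) ≈ -43.93°, λ = atan2(p_y, p_x) ≈ -113.49°.

≈ 44°S, 113°W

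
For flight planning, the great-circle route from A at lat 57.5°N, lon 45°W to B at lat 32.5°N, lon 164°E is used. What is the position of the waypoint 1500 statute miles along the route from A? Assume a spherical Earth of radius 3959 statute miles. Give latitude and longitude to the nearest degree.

Convert each endpoint to a unit vector on the sphere (x = cos φ cos λ, y = cos φ sin λ, z = sin φ).
The central angle between the endpoints is δ = arccos(p₁·p₂) ≈ 1.514 rad (86.7°). The total great-circle distance is δ·R ≈ 1.514 × 3959 ≈ 5994 mi, so the target fraction is f = 1500/5994 ≈ 0.250.
Interpolate at f ≈ 0.250 with slerp weights a = sin((1−f)δ)/sin δ ≈ 0.908, b = sin(fδ)/sin δ ≈ 0.370.
p = a·p₁ + b·p₂ ≈ (0.045, -0.259, 0.965); φ = arcsin(p_z) ≈ 74.77°, λ = atan2(p_y, p_x) ≈ -80.22°.

≈ lat 75°N, lon 80°W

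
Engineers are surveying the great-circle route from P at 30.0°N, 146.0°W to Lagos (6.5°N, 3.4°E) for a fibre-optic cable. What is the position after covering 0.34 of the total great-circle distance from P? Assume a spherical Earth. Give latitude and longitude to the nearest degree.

Write both endpoints as unit vectors p₁, p₂ with components (cos φ cos λ, cos φ sin λ, sin φ).
The central angle between the endpoints is δ = arccos(p₁·p₂) ≈ 2.324 rad (133.2°).
Interpolate at f = 0.34 with slerp weights a = sin((1−f)δ)/sin δ ≈ 1.370, b = sin(fδ)/sin δ ≈ 0.974.
p = a·p₁ + b·p₂ ≈ (-0.018, -0.606, 0.795); φ = arcsin(p_z) ≈ 52.68°, λ = atan2(p_y, p_x) ≈ -91.66°.

≈ 53°N, 92°W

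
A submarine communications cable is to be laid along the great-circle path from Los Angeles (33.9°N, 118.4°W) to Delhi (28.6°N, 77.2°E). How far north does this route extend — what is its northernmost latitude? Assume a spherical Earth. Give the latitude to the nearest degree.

≈ 77°N

The great circle lies in the plane with unit normal n̂ = (p₁ × p₂)/|p₁ × p₂|.
Here n̂_z ≈ -0.218; the vertex latitude is φ_max = arccos|n̂_z| ≈ 77.4°.
Check via Clairaut: cos φ_max = |cos φ₁| · sin C = cos(33.9°)·sin(15.2°) ≈ 0.218, again giving ≈ 77.4°.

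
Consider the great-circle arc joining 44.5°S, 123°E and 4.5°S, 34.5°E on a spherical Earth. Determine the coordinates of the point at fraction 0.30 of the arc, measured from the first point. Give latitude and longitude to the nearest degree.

Write both endpoints as unit vectors p₁, p₂ with components (cos φ cos λ, cos φ sin λ, sin φ).
The central angle between the endpoints is δ = arccos(p₁·p₂) ≈ 1.497 rad (85.8°).
Interpolate at f = 0.30 with slerp weights a = sin((1−f)δ)/sin δ ≈ 0.869, b = sin(fδ)/sin δ ≈ 0.435.
p = a·p₁ + b·p₂ ≈ (0.020, 0.766, -0.643); φ = arcsin(p_z) ≈ -40.02°, λ = atan2(p_y, p_x) ≈ 88.49°.

≈ 40°S, 88°E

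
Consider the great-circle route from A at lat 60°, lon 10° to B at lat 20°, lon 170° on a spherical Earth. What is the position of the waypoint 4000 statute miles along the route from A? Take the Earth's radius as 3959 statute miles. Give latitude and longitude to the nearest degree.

≈ lat 59°, lon 157°

From cos δ = sin φ₁ sin φ₂ + cos φ₁ cos φ₂ cos Δλ, the central angle is δ ≈ 1.717 rad (98.4°). The total great-circle distance is δ·R ≈ 1.717 × 3959 ≈ 6796 mi, so the target fraction is f = 4000/6796 ≈ 0.589.
Interpolate at f ≈ 0.589 with slerp weights a = sin((1−f)δ)/sin δ ≈ 0.656, b = sin(fδ)/sin δ ≈ 0.856.
p = a·p₁ + b·p₂ ≈ (-0.469, 0.197, 0.861); φ = arcsin(p_z) ≈ 59.42°, λ = atan2(p_y, p_x) ≈ 157.26°.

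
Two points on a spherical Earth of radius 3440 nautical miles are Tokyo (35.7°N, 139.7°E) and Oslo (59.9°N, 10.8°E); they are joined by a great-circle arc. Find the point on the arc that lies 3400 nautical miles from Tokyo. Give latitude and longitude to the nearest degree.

Convert each endpoint to a unit vector on the sphere (x = cos φ cos λ, y = cos φ sin λ, z = sin φ).
The central angle between the endpoints is δ = arccos(p₁·p₂) ≈ 1.319 rad (75.6°). The total great-circle distance is δ·R ≈ 1.319 × 3440 ≈ 4538 nmi, so the target fraction is f = 3400/4538 ≈ 0.749.
Interpolate at f ≈ 0.749 with slerp weights a = sin((1−f)δ)/sin δ ≈ 0.335, b = sin(fδ)/sin δ ≈ 0.862.
p = a·p₁ + b·p₂ ≈ (0.217, 0.257, 0.942); φ = arcsin(p_z) ≈ 70.33°, λ = atan2(p_y, p_x) ≈ 49.82°.

≈ 70°N, 50°E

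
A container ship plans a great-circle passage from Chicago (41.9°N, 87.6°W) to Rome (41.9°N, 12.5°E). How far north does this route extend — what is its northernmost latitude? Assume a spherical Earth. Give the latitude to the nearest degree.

The great circle lies in the plane with unit normal n̂ = (p₁ × p₂)/|p₁ × p₂|.
Here n̂_z ≈ +0.582; the vertex latitude is φ_max = arccos|n̂_z| ≈ 54.4°.
Check via Clairaut: cos φ_max = |cos φ₁| · sin C = cos(41.9°)·sin(51.4°) ≈ 0.582, again giving ≈ 54.4°.

≈ 54°N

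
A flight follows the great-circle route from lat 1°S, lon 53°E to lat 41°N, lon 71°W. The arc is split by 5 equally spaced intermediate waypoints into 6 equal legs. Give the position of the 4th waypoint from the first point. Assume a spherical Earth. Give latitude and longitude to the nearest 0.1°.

Write both endpoints as unit vectors p₁, p₂ with components (cos φ cos λ, cos φ sin λ, sin φ).
The central angle between the endpoints is δ = arccos(p₁·p₂) ≈ 2.019 rad (115.7°).
Interpolate at f = 4/6 with slerp weights a = sin((1−f)δ)/sin δ ≈ 0.692, b = sin(fδ)/sin δ ≈ 1.082.
p = a·p₁ + b·p₂ ≈ (0.682, -0.220, 0.698); φ = arcsin(p_z) ≈ 44.24°, λ = atan2(p_y, p_x) ≈ -17.85°.

≈ lat 44.2°N, lon 17.8°W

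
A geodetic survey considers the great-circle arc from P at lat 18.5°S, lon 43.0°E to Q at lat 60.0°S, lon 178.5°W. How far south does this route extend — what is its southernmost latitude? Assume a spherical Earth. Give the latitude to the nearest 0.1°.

≈ 71.6°S

The great circle lies in the plane with unit normal n̂ = (p₁ × p₂)/|p₁ × p₂|.
Here n̂_z ≈ +0.315; the vertex latitude is φ_max = arccos|n̂_z| ≈ 71.6°.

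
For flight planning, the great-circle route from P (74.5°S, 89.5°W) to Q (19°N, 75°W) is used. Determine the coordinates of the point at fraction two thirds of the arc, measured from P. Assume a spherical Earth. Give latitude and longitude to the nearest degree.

Convert each endpoint to a unit vector on the sphere (x = cos φ cos λ, y = cos φ sin λ, z = sin φ).
The central angle between the endpoints is δ = arccos(p₁·p₂) ≈ 1.640 rad (94.0°).
Interpolate at f = 2/3 with slerp weights a = sin((1−f)δ)/sin δ ≈ 0.521, b = sin(fδ)/sin δ ≈ 0.890.
p = a·p₁ + b·p₂ ≈ (0.219, -0.952, -0.212); φ = arcsin(p_z) ≈ -12.26°, λ = atan2(p_y, p_x) ≈ -77.04°.

≈ (12°S, 77°W)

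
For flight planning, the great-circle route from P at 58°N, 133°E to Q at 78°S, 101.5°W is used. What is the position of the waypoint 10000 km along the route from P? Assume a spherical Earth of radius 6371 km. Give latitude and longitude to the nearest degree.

Convert each endpoint to a unit vector on the sphere (x = cos φ cos λ, y = cos φ sin λ, z = sin φ).
The central angle between the endpoints is δ = arccos(p₁·p₂) ≈ 2.676 rad (153.3°). The total great-circle distance is δ·R ≈ 2.676 × 6371 ≈ 17048 km, so the target fraction is f = 10000/17048 ≈ 0.587.
Interpolate at f ≈ 0.587 with slerp weights a = sin((1−f)δ)/sin δ ≈ 1.991, b = sin(fδ)/sin δ ≈ 2.227.
p = a·p₁ + b·p₂ ≈ (-0.812, 0.318, -0.490); φ = arcsin(p_z) ≈ -29.33°, λ = atan2(p_y, p_x) ≈ 158.62°.

≈ 29°S, 159°E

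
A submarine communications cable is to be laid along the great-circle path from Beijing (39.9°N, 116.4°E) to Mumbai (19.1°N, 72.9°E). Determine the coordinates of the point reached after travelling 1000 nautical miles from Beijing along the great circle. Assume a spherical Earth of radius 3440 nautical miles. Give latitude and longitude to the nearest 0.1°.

Convert each endpoint to a unit vector on the sphere (x = cos φ cos λ, y = cos φ sin λ, z = sin φ).
The central angle between the endpoints is δ = arccos(p₁·p₂) ≈ 0.744 rad (42.6°). The total great-circle distance is δ·R ≈ 0.744 × 3440 ≈ 2559 nmi, so the target fraction is f = 1000/2559 ≈ 0.391.
Interpolate at f ≈ 0.391 with slerp weights a = sin((1−f)δ)/sin δ ≈ 0.647, b = sin(fδ)/sin δ ≈ 0.423.
p = a·p₁ + b·p₂ ≈ (-0.103, 0.827, 0.553); φ = arcsin(p_z) ≈ 33.59°, λ = atan2(p_y, p_x) ≈ 97.10°.

≈ 33.6°N, 97.1°E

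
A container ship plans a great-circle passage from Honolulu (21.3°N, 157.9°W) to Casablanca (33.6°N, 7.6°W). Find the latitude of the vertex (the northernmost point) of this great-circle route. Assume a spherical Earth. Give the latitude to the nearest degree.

The great circle lies in the plane with unit normal n̂ = (p₁ × p₂)/|p₁ × p₂|.
Here n̂_z ≈ +0.436; the vertex latitude is φ_max = arccos|n̂_z| ≈ 64.1°.

≈ 64°N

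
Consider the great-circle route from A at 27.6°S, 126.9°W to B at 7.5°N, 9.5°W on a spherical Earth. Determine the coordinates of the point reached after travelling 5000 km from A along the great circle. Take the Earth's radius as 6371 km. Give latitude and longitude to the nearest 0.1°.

≈ 23.3°S, 77.0°W

Convert each endpoint to a unit vector on the sphere (x = cos φ cos λ, y = cos φ sin λ, z = sin φ).
The central angle between the endpoints is δ = arccos(p₁·p₂) ≈ 2.054 rad (117.7°). The total great-circle distance is δ·R ≈ 2.054 × 6371 ≈ 13087 km, so the target fraction is f = 5000/13087 ≈ 0.382.
Interpolate at f ≈ 0.382 with slerp weights a = sin((1−f)δ)/sin δ ≈ 1.079, b = sin(fδ)/sin δ ≈ 0.798.
p = a·p₁ + b·p₂ ≈ (0.207, -0.895, -0.395); φ = arcsin(p_z) ≈ -23.30°, λ = atan2(p_y, p_x) ≈ -77.00°.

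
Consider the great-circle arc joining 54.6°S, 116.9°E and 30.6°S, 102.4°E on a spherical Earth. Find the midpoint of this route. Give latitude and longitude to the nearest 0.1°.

≈ 42.8°S, 108.2°E

From cos δ = sin φ₁ sin φ₂ + cos φ₁ cos φ₂ cos Δλ, the central angle is δ ≈ 0.456 rad (26.1°).
Interpolate at f = 1/2 with slerp weights a = sin((1−f)δ)/sin δ ≈ 0.513, b = sin(fδ)/sin δ ≈ 0.513.
p = a·p₁ + b·p₂ ≈ (-0.229, 0.697, -0.680); φ = arcsin(p_z) ≈ -42.82°, λ = atan2(p_y, p_x) ≈ 108.23°.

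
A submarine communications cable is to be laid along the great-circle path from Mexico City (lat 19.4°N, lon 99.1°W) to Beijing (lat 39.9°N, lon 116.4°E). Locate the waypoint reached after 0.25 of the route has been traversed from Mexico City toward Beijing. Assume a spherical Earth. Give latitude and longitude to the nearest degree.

≈ lat 43°N, lon 117°W

Write both endpoints as unit vectors p₁, p₂ with components (cos φ cos λ, cos φ sin λ, sin φ).
The central angle between the endpoints is δ = arccos(p₁·p₂) ≈ 1.956 rad (112.1°).
Interpolate at f = 0.25 with slerp weights a = sin((1−f)δ)/sin δ ≈ 1.073, b = sin(fδ)/sin δ ≈ 0.507.
p = a·p₁ + b·p₂ ≈ (-0.333, -0.651, 0.682); φ = arcsin(p_z) ≈ 42.98°, λ = atan2(p_y, p_x) ≈ -117.08°.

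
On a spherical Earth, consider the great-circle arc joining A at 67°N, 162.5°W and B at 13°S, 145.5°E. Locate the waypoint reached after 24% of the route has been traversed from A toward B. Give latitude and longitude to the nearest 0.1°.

The haversine formula gives a central angle δ ≈ 1.543 rad (88.4°) between the endpoints.
Interpolate at f = 0.24 with slerp weights a = sin((1−f)δ)/sin δ ≈ 0.922, b = sin(fδ)/sin δ ≈ 0.362.
p = a·p₁ + b·p₂ ≈ (-0.634, 0.092, 0.767); φ = arcsin(p_z) ≈ 50.13°, λ = atan2(p_y, p_x) ≈ 171.79°.

≈ 50.1°N, 171.8°E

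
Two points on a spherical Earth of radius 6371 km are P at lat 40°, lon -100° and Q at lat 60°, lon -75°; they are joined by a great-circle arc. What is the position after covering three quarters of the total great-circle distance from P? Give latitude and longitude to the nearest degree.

≈ lat 56°, lon -83°

Convert each endpoint to a unit vector on the sphere (x = cos φ cos λ, y = cos φ sin λ, z = sin φ).
The central angle between the endpoints is δ = arccos(p₁·p₂) ≈ 0.442 rad (25.3°).
Interpolate at f = 3/4 with slerp weights a = sin((1−f)δ)/sin δ ≈ 0.258, b = sin(fδ)/sin δ ≈ 0.761.
p = a·p₁ + b·p₂ ≈ (0.064, -0.562, 0.825); φ = arcsin(p_z) ≈ 55.55°, λ = atan2(p_y, p_x) ≈ -83.49°.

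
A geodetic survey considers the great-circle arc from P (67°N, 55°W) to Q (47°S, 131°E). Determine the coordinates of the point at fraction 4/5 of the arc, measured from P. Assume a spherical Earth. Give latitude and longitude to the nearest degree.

The haversine formula gives a central angle δ ≈ 2.788 rad (159.8°) between the endpoints.
Interpolate at f = 4/5 with slerp weights a = sin((1−f)δ)/sin δ ≈ 1.529, b = sin(fδ)/sin δ ≈ 2.283.
p = a·p₁ + b·p₂ ≈ (-0.679, 0.686, -0.262); φ = arcsin(p_z) ≈ -15.20°, λ = atan2(p_y, p_x) ≈ 134.71°.

≈ (15°S, 135°E)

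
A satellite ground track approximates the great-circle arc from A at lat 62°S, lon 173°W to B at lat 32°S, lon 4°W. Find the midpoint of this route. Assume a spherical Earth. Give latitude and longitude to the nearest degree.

≈ lat 74°S, lon 17°W

Write both endpoints as unit vectors p₁, p₂ with components (cos φ cos λ, cos φ sin λ, sin φ).
The central angle between the endpoints is δ = arccos(p₁·p₂) ≈ 1.494 rad (85.6°).
Interpolate at f = 1/2 with slerp weights a = sin((1−f)δ)/sin δ ≈ 0.681, b = sin(fδ)/sin δ ≈ 0.681.
p = a·p₁ + b·p₂ ≈ (0.259, -0.079, -0.963); φ = arcsin(p_z) ≈ -74.29°, λ = atan2(p_y, p_x) ≈ -17.03°.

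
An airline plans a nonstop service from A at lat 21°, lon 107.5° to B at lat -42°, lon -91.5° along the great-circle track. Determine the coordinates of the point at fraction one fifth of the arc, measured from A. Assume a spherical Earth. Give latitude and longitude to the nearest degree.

From cos δ = sin φ₁ sin φ₂ + cos φ₁ cos φ₂ cos Δλ, the central angle is δ ≈ 2.681 rad (153.6°).
Interpolate at f = 1/5 with slerp weights a = sin((1−f)δ)/sin δ ≈ 1.889, b = sin(fδ)/sin δ ≈ 1.149.
p = a·p₁ + b·p₂ ≈ (-0.553, 0.828, -0.092); φ = arcsin(p_z) ≈ -5.28°, λ = atan2(p_y, p_x) ≈ 123.72°.

≈ lat -5°, lon 124°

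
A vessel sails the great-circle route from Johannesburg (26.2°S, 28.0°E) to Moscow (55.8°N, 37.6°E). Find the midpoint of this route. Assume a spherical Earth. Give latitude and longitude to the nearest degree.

Convert each endpoint to a unit vector on the sphere (x = cos φ cos λ, y = cos φ sin λ, z = sin φ).
The central angle between the endpoints is δ = arccos(p₁·p₂) ≈ 1.438 rad (82.4°).
Interpolate at f = 1/2 with slerp weights a = sin((1−f)δ)/sin δ ≈ 0.665, b = sin(fδ)/sin δ ≈ 0.665.
p = a·p₁ + b·p₂ ≈ (0.822, 0.508, 0.256); φ = arcsin(p_z) ≈ 14.85°, λ = atan2(p_y, p_x) ≈ 31.70°.

≈ 15°N, 32°E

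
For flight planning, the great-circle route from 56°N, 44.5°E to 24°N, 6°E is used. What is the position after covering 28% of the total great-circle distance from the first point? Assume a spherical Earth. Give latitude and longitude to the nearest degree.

≈ 48°N, 29°E

The haversine formula gives a central angle δ ≈ 0.742 rad (42.5°) between the endpoints.
Interpolate at f = 0.28 with slerp weights a = sin((1−f)δ)/sin δ ≈ 0.754, b = sin(fδ)/sin δ ≈ 0.305.
p = a·p₁ + b·p₂ ≈ (0.578, 0.324, 0.749); φ = arcsin(p_z) ≈ 48.49°, λ = atan2(p_y, p_x) ≈ 29.32°.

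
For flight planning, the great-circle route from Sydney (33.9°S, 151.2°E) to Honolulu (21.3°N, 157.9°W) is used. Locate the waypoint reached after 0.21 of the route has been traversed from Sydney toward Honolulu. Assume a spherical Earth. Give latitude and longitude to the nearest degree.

Write both endpoints as unit vectors p₁, p₂ with components (cos φ cos λ, cos φ sin λ, sin φ).
The central angle between the endpoints is δ = arccos(p₁·p₂) ≈ 1.282 rad (73.4°).
Interpolate at f = 0.21 with slerp weights a = sin((1−f)δ)/sin δ ≈ 0.885, b = sin(fδ)/sin δ ≈ 0.277.
p = a·p₁ + b·p₂ ≈ (-0.883, 0.257, -0.393); φ = arcsin(p_z) ≈ -23.13°, λ = atan2(p_y, p_x) ≈ 163.80°.

≈ 23°S, 164°E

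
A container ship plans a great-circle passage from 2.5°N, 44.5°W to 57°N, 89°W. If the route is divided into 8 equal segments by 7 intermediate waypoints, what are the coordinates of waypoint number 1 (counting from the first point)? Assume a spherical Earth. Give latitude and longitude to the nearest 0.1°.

Write both endpoints as unit vectors p₁, p₂ with components (cos φ cos λ, cos φ sin λ, sin φ).
The central angle between the endpoints is δ = arccos(p₁·p₂) ≈ 1.132 rad (64.9°).
Interpolate at f = 1/8 with slerp weights a = sin((1−f)δ)/sin δ ≈ 0.924, b = sin(fδ)/sin δ ≈ 0.156.
p = a·p₁ + b·p₂ ≈ (0.660, -0.732, 0.171); φ = arcsin(p_z) ≈ 9.84°, λ = atan2(p_y, p_x) ≈ -47.96°.

≈ 9.8°N, 48.0°W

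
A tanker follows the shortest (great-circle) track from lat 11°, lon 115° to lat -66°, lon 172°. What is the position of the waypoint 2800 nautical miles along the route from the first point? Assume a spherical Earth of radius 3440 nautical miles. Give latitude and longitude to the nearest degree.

Convert each endpoint to a unit vector on the sphere (x = cos φ cos λ, y = cos φ sin λ, z = sin φ).
The central angle between the endpoints is δ = arccos(p₁·p₂) ≈ 1.528 rad (87.5°). The total great-circle distance is δ·R ≈ 1.528 × 3440 ≈ 5255 nmi, so the target fraction is f = 2800/5255 ≈ 0.533.
Interpolate at f ≈ 0.533 with slerp weights a = sin((1−f)δ)/sin δ ≈ 0.655, b = sin(fδ)/sin δ ≈ 0.728.
p = a·p₁ + b·p₂ ≈ (-0.565, 0.624, -0.540); φ = arcsin(p_z) ≈ -32.67°, λ = atan2(p_y, p_x) ≈ 132.15°.

≈ lat -33°, lon 132°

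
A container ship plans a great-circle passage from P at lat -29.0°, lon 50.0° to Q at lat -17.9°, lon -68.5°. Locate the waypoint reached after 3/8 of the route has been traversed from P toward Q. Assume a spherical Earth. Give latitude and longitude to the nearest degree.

≈ lat -41°, lon 4°

Convert each endpoint to a unit vector on the sphere (x = cos φ cos λ, y = cos φ sin λ, z = sin φ).
The central angle between the endpoints is δ = arccos(p₁·p₂) ≈ 1.822 rad (104.4°).
Interpolate at f = 3/8 with slerp weights a = sin((1−f)δ)/sin δ ≈ 0.937, b = sin(fδ)/sin δ ≈ 0.652.
p = a·p₁ + b·p₂ ≈ (0.754, 0.051, -0.655); φ = arcsin(p_z) ≈ -40.89°, λ = atan2(p_y, p_x) ≈ 3.88°.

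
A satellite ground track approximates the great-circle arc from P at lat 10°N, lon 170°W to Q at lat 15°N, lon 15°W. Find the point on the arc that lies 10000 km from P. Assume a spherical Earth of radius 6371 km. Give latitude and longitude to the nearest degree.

From cos δ = sin φ₁ sin φ₂ + cos φ₁ cos φ₂ cos Δλ, the central angle is δ ≈ 2.527 rad (144.8°). The total great-circle distance is δ·R ≈ 2.527 × 6371 ≈ 16101 km, so the target fraction is f = 10000/16101 ≈ 0.621.
Interpolate at f ≈ 0.621 with slerp weights a = sin((1−f)δ)/sin δ ≈ 1.419, b = sin(fδ)/sin δ ≈ 1.735.
p = a·p₁ + b·p₂ ≈ (0.243, -0.676, 0.695); φ = arcsin(p_z) ≈ 44.06°, λ = atan2(p_y, p_x) ≈ -70.27°.

≈ lat 44°N, lon 70°W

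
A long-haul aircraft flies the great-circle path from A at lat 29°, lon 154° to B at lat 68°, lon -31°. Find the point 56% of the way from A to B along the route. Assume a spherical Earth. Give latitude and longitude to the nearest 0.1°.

≈ lat 75.4°, lon 159.4°

Convert each endpoint to a unit vector on the sphere (x = cos φ cos λ, y = cos φ sin λ, z = sin φ).
The central angle between the endpoints is δ = arccos(p₁·p₂) ≈ 1.447 rad (82.9°).
Interpolate at f = 0.56 with slerp weights a = sin((1−f)δ)/sin δ ≈ 0.599, b = sin(fδ)/sin δ ≈ 0.730.
p = a·p₁ + b·p₂ ≈ (-0.237, 0.089, 0.968); φ = arcsin(p_z) ≈ 75.36°, λ = atan2(p_y, p_x) ≈ 159.41°.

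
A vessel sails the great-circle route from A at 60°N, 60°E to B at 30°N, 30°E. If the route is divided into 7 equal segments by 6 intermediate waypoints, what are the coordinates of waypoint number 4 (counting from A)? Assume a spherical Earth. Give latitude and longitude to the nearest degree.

≈ 44°N, 39°E

Write both endpoints as unit vectors p₁, p₂ with components (cos φ cos λ, cos φ sin λ, sin φ).
The central angle between the endpoints is δ = arccos(p₁·p₂) ≈ 0.630 rad (36.1°).
Interpolate at f = 4/7 with slerp weights a = sin((1−f)δ)/sin δ ≈ 0.453, b = sin(fδ)/sin δ ≈ 0.598.
p = a·p₁ + b·p₂ ≈ (0.562, 0.455, 0.691); φ = arcsin(p_z) ≈ 43.71°, λ = atan2(p_y, p_x) ≈ 39.01°.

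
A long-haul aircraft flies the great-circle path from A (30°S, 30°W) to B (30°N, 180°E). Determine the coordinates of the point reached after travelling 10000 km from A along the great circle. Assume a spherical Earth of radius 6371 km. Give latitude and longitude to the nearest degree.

≈ (7°N, 116°W)

From cos δ = sin φ₁ sin φ₂ + cos φ₁ cos φ₂ cos Δλ, the central angle is δ ≈ 2.689 rad (154.1°). The total great-circle distance is δ·R ≈ 2.689 × 6371 ≈ 17135 km, so the target fraction is f = 10000/17135 ≈ 0.584.
Interpolate at f ≈ 0.584 with slerp weights a = sin((1−f)δ)/sin δ ≈ 2.060, b = sin(fδ)/sin δ ≈ 2.289.
p = a·p₁ + b·p₂ ≈ (-0.437, -0.892, 0.114); φ = arcsin(p_z) ≈ 6.57°, λ = atan2(p_y, p_x) ≈ -116.11°.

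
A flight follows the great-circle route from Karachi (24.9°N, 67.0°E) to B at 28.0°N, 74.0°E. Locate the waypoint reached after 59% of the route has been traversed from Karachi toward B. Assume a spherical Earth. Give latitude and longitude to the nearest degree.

≈ 27°N, 71°E

Write both endpoints as unit vectors p₁, p₂ with components (cos φ cos λ, cos φ sin λ, sin φ).
The central angle between the endpoints is δ = arccos(p₁·p₂) ≈ 0.122 rad (7.0°).
Interpolate at f = 0.59 with slerp weights a = sin((1−f)δ)/sin δ ≈ 0.411, b = sin(fδ)/sin δ ≈ 0.591.
p = a·p₁ + b·p₂ ≈ (0.289, 0.845, 0.450); φ = arcsin(p_z) ≈ 26.77°, λ = atan2(p_y, p_x) ≈ 71.08°.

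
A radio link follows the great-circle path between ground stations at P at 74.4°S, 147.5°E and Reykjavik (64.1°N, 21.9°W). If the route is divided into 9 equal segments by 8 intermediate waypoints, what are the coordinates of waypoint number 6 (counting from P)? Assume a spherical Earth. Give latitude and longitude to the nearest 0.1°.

Write both endpoints as unit vectors p₁, p₂ with components (cos φ cos λ, cos φ sin λ, sin φ).
The central angle between the endpoints is δ = arccos(p₁·p₂) ≈ 2.951 rad (169.1°).
Interpolate at f = 6/9 with slerp weights a = sin((1−f)δ)/sin δ ≈ 4.393, b = sin(fδ)/sin δ ≈ 4.868.
p = a·p₁ + b·p₂ ≈ (0.976, -0.158, 0.147); φ = arcsin(p_z) ≈ 8.47°, λ = atan2(p_y, p_x) ≈ -9.21°.

≈ 8.5°N, 9.2°W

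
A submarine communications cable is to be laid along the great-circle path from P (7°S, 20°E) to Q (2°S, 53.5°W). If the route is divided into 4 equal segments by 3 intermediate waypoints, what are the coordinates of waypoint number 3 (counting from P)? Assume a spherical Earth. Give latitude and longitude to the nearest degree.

≈ (4°S, 35°W)

The haversine formula gives a central angle δ ≈ 1.281 rad (73.4°) between the endpoints.
Interpolate at f = 3/4 with slerp weights a = sin((1−f)δ)/sin δ ≈ 0.328, b = sin(fδ)/sin δ ≈ 0.855.
p = a·p₁ + b·p₂ ≈ (0.815, -0.576, -0.070); φ = arcsin(p_z) ≈ -4.01°, λ = atan2(p_y, p_x) ≈ -35.24°.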